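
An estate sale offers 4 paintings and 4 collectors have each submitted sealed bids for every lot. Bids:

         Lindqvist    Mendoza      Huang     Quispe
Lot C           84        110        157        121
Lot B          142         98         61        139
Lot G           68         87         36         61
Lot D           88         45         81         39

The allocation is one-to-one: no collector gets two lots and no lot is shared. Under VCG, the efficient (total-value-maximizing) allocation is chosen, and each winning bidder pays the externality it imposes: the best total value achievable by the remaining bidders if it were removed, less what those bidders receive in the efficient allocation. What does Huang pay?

Huang pays $36.

Efficient allocation: Lindqvist→Lot D ($88), Mendoza→Lot G ($87), Huang→Lot C ($157), Quispe→Lot B ($139); total welfare W = $471.
Huang receives Lot C at value $157, so the others get W − 157 = $314.
Without Huang: best allocation of the remaining 3 bidders over all 4 lots is Lindqvist→Lot B ($142), Mendoza→Lot G ($87), Quispe→Lot C ($121), total $350.
VCG payment = (others' best without Huang) − (others' welfare with Huang) = 350 − 314 = $36.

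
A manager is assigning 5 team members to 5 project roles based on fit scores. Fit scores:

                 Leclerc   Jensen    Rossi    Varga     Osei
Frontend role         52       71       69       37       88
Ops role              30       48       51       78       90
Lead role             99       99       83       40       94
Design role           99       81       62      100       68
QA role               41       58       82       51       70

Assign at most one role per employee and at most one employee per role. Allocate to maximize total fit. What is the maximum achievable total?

This is a one-to-one assignment (maximum-weight bipartite matching).
Optimal: Leclerc→Design role (99 pts), Jensen→Lead role (99 pts), Rossi→QA role (82 pts), Varga→Ops role (78 pts), Osei→Frontend role (88 pts) — total 99+99+82+78+88 = 446 pts.
Row-greedy (each employee in turn takes its best remaining role) gives 428 pts, worse by 18.
Every other assignment is strictly worse.

Maximum total: 446 pts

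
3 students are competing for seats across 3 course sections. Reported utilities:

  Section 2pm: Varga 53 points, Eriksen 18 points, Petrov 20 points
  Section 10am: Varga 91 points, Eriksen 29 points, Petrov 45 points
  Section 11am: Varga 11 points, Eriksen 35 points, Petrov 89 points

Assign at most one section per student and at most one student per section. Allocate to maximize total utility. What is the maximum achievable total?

Maximum total: 198 points

This is the linear assignment problem.
Optimal: Varga→Section 10am (91 points), Eriksen→Section 2pm (18 points), Petrov→Section 11am (89 points) — total 91+18+89 = 198 points.
Column-greedy (each section in turn goes to its best remaining student) gives 133 points, worse by 65.
Next-best assignment: Varga→Section 2pm, Eriksen→Section 10am, Petrov→Section 11am = 171 points.
Swapping Varga↔Eriksen (Varga→Section 2pm 53 points, Eriksen→Section 10am 29 points) loses 27.
Checked against all permutations: 198 points is optimal.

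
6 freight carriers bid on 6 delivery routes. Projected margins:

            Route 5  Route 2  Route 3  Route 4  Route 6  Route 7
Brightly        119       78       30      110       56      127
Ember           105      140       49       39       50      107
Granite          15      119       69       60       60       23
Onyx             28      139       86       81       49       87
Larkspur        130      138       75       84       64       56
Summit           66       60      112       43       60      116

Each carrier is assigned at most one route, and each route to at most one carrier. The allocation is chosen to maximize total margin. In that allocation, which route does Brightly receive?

Optimal: Brightly→Route 4 ($110k), Ember→Route 7 ($107k), Granite→Route 6 ($60k), Onyx→Route 2 ($139k), Larkspur→Route 5 ($130k), Summit→Route 3 ($112k) — total 110+107+60+139+130+112 = $658k.
Column-greedy (each route in turn goes to its best remaining carrier) gives $639k, worse by 19.
Next-best assignment: Brightly→Route 7, Ember→Route 2, Granite→Route 6, Onyx→Route 4, Larkspur→Route 5, Summit→Route 3 = $650k.
No other one-to-one assignment exceeds $658k.
Brightly's own top route is Route 7 ($127k), but forcing Brightly→Route 7 and reassigning the rest optimally gives only $650k — worse by 8.

Brightly receives Route 4.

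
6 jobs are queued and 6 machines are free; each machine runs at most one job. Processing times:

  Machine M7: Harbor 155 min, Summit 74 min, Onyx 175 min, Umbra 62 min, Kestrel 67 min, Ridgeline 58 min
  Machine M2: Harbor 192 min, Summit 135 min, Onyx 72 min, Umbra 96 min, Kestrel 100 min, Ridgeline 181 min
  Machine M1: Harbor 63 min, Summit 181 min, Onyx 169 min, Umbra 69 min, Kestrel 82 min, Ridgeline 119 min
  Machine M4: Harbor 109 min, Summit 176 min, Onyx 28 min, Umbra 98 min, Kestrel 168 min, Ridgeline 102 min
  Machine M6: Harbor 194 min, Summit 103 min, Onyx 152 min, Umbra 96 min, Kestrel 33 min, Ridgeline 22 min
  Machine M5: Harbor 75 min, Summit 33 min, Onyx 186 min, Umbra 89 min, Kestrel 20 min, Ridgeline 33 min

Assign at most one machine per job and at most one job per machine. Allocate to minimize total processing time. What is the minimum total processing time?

Minimum total: 303 min

This is the linear assignment problem.
Optimal: Harbor→Machine M1 (63 min), Summit→Machine M7 (74 min), Onyx→Machine M4 (28 min), Umbra→Machine M2 (96 min), Kestrel→Machine M5 (20 min), Ridgeline→Machine M6 (22 min) — total 63+74+28+96+20+22 = 303 min.
Min-entry greedy (repeatedly take the single cheapest remaining cell) gives 330 min, worse by 27.
Next-best assignment: Harbor→Machine M1, Summit→Machine M5, Onyx→Machine M4, Umbra→Machine M7, Kestrel→Machine M2, Ridgeline→Machine M6 = 308 min.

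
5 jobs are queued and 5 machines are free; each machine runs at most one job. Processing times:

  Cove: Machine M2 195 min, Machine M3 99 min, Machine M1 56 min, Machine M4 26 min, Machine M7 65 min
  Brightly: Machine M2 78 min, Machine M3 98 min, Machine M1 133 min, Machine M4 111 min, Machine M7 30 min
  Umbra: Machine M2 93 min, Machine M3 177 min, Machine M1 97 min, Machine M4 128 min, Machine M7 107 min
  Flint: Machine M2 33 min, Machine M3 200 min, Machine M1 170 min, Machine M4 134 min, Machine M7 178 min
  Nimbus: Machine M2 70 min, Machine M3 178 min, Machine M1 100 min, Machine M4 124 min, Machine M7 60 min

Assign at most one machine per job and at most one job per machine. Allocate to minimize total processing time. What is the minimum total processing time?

Optimal: Cove→Machine M4 (26 min), Brightly→Machine M3 (98 min), Umbra→Machine M1 (97 min), Flint→Machine M2 (33 min), Nimbus→Machine M7 (60 min) — total 26+98+97+33+60 = 314 min.
Column-greedy (each machine in turn goes to its cheapest remaining job) gives 418 min, worse by 104.

Min total: 314 min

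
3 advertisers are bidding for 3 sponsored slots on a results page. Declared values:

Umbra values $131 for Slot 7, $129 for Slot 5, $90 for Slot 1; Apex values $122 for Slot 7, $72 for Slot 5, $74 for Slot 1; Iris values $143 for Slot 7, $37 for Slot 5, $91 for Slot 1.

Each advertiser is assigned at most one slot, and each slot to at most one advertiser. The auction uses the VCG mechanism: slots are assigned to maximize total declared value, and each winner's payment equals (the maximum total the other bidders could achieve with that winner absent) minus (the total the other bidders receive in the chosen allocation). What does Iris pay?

Efficient allocation: Umbra→Slot 5 ($129), Apex→Slot 1 ($74), Iris→Slot 7 ($143); total welfare W = $346.
Iris receives Slot 7 at value $143, so the others get W − 143 = $203.
Without Iris: best allocation of the remaining 2 bidders over all 3 slots is Umbra→Slot 5 ($129), Apex→Slot 7 ($122), total $251.
VCG payment = (others' best without Iris) − (others' welfare with Iris) = 251 − 203 = $48.

Iris pays $48.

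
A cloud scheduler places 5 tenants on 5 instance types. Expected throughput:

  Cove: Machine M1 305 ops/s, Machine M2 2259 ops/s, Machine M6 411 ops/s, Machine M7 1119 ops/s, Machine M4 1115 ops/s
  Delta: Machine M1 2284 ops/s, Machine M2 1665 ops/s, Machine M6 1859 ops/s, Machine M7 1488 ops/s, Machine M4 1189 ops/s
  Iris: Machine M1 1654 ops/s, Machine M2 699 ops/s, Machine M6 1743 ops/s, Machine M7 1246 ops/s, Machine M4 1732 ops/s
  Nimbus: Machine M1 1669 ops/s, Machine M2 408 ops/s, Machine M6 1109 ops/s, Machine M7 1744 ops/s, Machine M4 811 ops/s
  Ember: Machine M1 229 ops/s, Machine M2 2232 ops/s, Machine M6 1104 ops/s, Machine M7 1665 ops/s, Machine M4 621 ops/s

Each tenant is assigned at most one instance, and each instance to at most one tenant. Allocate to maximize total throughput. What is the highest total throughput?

Max total: 9184 ops/s

Optimal: Cove→Machine M2 (2259 ops/s), Delta→Machine M6 (1859 ops/s), Iris→Machine M4 (1732 ops/s), Nimbus→Machine M1 (1669 ops/s), Ember→Machine M7 (1665 ops/s) — total 2259+1859+1732+1669+1665 = 9184 ops/s.
Row-greedy (each tenant in turn takes its best remaining instance) gives 8651 ops/s, worse by 533.
Next-best assignment: Cove→Machine M2, Delta→Machine M1, Iris→Machine M4, Nimbus→Machine M7, Ember→Machine M6 = 9123 ops/s.
Checked against all permutations: 9184 ops/s is optimal.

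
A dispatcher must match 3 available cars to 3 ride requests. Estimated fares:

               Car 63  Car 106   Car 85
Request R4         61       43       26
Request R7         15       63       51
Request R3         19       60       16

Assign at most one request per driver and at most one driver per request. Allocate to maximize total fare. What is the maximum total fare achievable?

Max total: $172

Optimal: Car 63→Request R4 ($61), Car 106→Request R3 ($60), Car 85→Request R7 ($51) — total 61+60+51 = $172.
Max-entry greedy (repeatedly take the single best remaining cell) gives $140, worse by 32.
Next-best assignment: Car 63→Request R4, Car 106→Request R7, Car 85→Request R3 = $140.
Checked against all permutations: $172 is optimal.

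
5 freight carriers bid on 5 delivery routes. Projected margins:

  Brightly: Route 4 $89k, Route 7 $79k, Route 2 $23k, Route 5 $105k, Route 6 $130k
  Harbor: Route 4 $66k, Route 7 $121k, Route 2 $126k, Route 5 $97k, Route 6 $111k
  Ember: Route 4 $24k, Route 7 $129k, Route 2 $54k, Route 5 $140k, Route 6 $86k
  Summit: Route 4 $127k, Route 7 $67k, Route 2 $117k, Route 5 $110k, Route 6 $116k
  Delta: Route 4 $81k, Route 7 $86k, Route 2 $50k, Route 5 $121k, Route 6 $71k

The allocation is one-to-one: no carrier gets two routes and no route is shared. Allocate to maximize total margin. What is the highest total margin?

Treat this as an assignment problem: match each carrier to one route.
Optimal: Brightly→Route 6 ($130k), Harbor→Route 2 ($126k), Ember→Route 7 ($129k), Summit→Route 4 ($127k), Delta→Route 5 ($121k) — total 130+126+129+127+121 = $633k.
Row-greedy (each carrier in turn takes its best remaining route) gives $609k, worse by 24.
Every other assignment is strictly worse.

Max total: $633k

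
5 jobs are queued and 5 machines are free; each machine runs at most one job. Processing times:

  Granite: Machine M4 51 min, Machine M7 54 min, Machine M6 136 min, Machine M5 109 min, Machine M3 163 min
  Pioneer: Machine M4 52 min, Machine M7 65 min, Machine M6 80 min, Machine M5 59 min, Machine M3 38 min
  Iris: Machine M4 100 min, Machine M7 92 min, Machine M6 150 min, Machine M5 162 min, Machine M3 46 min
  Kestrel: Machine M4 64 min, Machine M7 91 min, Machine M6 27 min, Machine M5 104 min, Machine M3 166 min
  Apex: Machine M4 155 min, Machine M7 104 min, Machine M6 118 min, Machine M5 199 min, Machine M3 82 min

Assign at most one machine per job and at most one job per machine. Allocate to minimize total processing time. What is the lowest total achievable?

Optimal: Granite→Machine M4 (51 min), Pioneer→Machine M5 (59 min), Iris→Machine M3 (46 min), Kestrel→Machine M6 (27 min), Apex→Machine M7 (104 min) — total 51+59+46+27+104 = 287 min.
Column-greedy (each machine in turn goes to its cheapest remaining job) gives 387 min, worse by 100.
Swapping Iris↔Apex (Iris→Machine M7 92 min, Apex→Machine M3 82 min) adds 24.

Min total: 287 min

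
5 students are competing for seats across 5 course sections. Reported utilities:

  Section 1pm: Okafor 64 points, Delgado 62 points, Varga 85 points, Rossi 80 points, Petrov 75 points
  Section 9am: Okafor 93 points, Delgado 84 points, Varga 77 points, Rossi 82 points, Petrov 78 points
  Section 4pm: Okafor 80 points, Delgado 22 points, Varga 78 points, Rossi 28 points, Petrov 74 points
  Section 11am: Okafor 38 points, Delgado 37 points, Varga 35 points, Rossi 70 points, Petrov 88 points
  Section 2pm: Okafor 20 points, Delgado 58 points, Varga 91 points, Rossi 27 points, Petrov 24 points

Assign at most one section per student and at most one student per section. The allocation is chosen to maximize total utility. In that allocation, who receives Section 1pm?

Treat this as an assignment problem: match each student to one section.
Optimal: Okafor→Section 4pm (80 points), Delgado→Section 9am (84 points), Varga→Section 2pm (91 points), Rossi→Section 1pm (80 points), Petrov→Section 11am (88 points) — total 80+84+91+80+88 = 423 points.
No other one-to-one assignment exceeds 423 points.
Rossi's own top section is Section 9am (82 points), but forcing Rossi→Section 9am and reassigning the rest optimally gives only 403 points — worse by 20.

Rossi receives Section 1pm.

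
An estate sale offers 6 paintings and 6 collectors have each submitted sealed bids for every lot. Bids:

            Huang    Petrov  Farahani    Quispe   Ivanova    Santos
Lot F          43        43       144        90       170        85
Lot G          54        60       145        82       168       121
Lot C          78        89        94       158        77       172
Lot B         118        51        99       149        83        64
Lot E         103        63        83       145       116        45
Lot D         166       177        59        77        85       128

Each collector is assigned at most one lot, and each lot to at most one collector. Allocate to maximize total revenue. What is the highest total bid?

Optimal: Huang→Lot B ($118), Petrov→Lot D ($177), Farahani→Lot G ($145), Quispe→Lot E ($145), Ivanova→Lot F ($170), Santos→Lot C ($172) — total 118+177+145+145+170+172 = $927.
Next-best assignment: Huang→Lot B, Petrov→Lot D, Farahani→Lot F, Quispe→Lot E, Ivanova→Lot G, Santos→Lot C = $924.
No other one-to-one assignment exceeds $927.

Max total: $927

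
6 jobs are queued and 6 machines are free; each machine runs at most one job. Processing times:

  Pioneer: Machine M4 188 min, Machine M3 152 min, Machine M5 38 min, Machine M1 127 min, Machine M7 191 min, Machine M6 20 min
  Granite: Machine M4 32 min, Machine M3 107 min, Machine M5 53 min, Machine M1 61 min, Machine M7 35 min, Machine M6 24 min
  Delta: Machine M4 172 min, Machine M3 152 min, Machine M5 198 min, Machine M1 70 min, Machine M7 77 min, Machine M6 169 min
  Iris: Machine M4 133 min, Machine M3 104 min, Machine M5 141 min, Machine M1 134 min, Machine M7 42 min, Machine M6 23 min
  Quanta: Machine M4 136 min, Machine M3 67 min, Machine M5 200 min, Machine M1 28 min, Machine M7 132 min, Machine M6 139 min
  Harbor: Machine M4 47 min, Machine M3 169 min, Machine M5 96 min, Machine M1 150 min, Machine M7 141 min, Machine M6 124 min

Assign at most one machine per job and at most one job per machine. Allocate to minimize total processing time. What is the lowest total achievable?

Minimum total: 280 min

This is a one-to-one assignment (minimum-cost bipartite matching).
Optimal: Pioneer→Machine M5 (38 min), Granite→Machine M7 (35 min), Delta→Machine M1 (70 min), Iris→Machine M6 (23 min), Quanta→Machine M3 (67 min), Harbor→Machine M4 (47 min) — total 38+35+70+23+67+47 = 280 min.
Min-entry greedy (repeatedly take the single cheapest remaining cell) gives 370 min, worse by 90.
No other one-to-one assignment undercuts 280 min.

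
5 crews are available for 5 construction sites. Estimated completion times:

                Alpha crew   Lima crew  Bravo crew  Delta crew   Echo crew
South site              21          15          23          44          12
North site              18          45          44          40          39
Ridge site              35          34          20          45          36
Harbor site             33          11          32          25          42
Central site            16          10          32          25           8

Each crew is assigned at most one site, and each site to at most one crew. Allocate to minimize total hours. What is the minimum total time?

Min total: 85 hours

This is the linear assignment problem.
Optimal: Alpha crew→North site (18 hours), Lima crew→Central site (10 hours), Bravo crew→Ridge site (20 hours), Delta crew→Harbor site (25 hours), Echo crew→South site (12 hours) — total 18+10+20+25+12 = 85 hours.
Next-best assignment: Alpha crew→North site, Lima crew→South site, Bravo crew→Ridge site, Delta crew→Harbor site, Echo crew→Central site = 86 hours.
Swapping Alpha crew↔Delta crew (Alpha crew→Harbor site 33 hours, Delta crew→North site 40 hours) adds 30.
Every other assignment is strictly worse.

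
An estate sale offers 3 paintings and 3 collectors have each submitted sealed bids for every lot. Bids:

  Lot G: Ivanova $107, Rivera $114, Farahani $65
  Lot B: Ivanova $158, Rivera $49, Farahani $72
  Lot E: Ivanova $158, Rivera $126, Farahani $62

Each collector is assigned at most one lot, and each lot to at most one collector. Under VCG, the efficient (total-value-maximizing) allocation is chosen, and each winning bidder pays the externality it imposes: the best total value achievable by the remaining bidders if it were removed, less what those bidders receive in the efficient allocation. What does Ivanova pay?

Efficient allocation: Ivanova→Lot B ($158), Rivera→Lot E ($126), Farahani→Lot G ($65); total welfare W = $349.
Ivanova receives Lot B at value $158, so the others get W − 158 = $191.
Without Ivanova: best allocation of the remaining 2 bidders over all 3 lots is Rivera→Lot E ($126), Farahani→Lot B ($72), total $198.
VCG payment = (others' best without Ivanova) − (others' welfare with Ivanova) = 198 − 191 = $7.

Ivanova pays $7.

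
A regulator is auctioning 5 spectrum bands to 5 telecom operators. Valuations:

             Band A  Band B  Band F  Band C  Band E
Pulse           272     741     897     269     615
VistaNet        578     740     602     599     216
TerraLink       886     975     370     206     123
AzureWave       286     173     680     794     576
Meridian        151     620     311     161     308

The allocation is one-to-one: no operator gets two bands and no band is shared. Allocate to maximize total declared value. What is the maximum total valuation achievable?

This is a one-to-one assignment (maximum-weight bipartite matching).
Optimal: Pulse→Band F ($897M), VistaNet→Band B ($740M), TerraLink→Band A ($886M), AzureWave→Band C ($794M), Meridian→Band E ($308M) — total 897+740+886+794+308 = $3625M.
Max-entry greedy (repeatedly take the single best remaining cell) gives $3552M, worse by 73.
Swapping TerraLink↔Meridian (TerraLink→Band E $123M, Meridian→Band A $151M) loses 920.

Maximum total: $3625M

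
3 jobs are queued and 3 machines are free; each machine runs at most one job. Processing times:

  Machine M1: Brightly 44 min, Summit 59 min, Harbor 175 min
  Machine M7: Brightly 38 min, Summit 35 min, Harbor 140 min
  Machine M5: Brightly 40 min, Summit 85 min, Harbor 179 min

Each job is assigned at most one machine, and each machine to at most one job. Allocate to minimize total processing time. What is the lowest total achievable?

This is a one-to-one assignment (minimum-cost bipartite matching).
Optimal: Brightly→Machine M5 (40 min), Summit→Machine M1 (59 min), Harbor→Machine M7 (140 min) — total 40+59+140 = 239 min.
Column-greedy (each machine in turn goes to its cheapest remaining job) gives 258 min, worse by 19.

Minimum total: 239 min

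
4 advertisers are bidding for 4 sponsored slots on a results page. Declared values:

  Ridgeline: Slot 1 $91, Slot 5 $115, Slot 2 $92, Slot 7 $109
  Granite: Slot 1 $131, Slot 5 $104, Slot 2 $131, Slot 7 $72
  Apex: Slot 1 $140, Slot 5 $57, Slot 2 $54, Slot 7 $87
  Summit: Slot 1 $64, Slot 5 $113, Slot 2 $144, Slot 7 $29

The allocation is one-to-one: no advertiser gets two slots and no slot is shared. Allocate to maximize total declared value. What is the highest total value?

Max total: $497

Treat this as an assignment problem: match each advertiser to one slot.
Optimal: Ridgeline→Slot 7 ($109), Granite→Slot 5 ($104), Apex→Slot 1 ($140), Summit→Slot 2 ($144) — total 109+104+140+144 = $497.
Column-greedy (each slot in turn goes to its best remaining advertiser) gives $471, worse by 26.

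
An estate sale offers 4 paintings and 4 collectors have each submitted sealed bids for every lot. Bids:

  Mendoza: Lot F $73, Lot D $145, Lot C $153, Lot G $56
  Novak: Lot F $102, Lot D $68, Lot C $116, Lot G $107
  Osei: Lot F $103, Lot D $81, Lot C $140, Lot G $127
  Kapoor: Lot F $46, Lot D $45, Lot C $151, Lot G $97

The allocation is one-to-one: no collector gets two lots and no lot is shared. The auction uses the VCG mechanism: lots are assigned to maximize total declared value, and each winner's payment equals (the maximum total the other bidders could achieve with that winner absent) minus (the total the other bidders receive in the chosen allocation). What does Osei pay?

Osei pays $5.

Efficient allocation: Mendoza→Lot D ($145), Novak→Lot F ($102), Osei→Lot G ($127), Kapoor→Lot C ($151); total welfare W = $525.
Osei receives Lot G at value $127, so the others get W − 127 = $398.
Without Osei: best allocation of the remaining 3 bidders over all 4 lots is Mendoza→Lot D ($145), Novak→Lot G ($107), Kapoor→Lot C ($151), total $403.
VCG payment = (others' best without Osei) − (others' welfare with Osei) = 403 − 398 = $5.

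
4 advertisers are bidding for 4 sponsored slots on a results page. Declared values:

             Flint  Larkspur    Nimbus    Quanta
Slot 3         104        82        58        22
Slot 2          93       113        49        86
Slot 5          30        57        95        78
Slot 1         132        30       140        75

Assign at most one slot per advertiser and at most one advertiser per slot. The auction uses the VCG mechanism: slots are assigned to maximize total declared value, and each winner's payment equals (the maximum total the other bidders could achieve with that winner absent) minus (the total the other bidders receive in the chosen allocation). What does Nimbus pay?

Efficient allocation: Flint→Slot 3 ($104), Larkspur→Slot 2 ($113), Nimbus→Slot 1 ($140), Quanta→Slot 5 ($78); total welfare W = $435.
Nimbus receives Slot 1 at value $140, so the others get W − 140 = $295.
Without Nimbus: best allocation of the remaining 3 bidders over all 4 slots is Flint→Slot 1 ($132), Larkspur→Slot 2 ($113), Quanta→Slot 5 ($78), total $323.
VCG payment = (others' best without Nimbus) − (others' welfare with Nimbus) = 323 − 295 = $28.

Nimbus pays $28.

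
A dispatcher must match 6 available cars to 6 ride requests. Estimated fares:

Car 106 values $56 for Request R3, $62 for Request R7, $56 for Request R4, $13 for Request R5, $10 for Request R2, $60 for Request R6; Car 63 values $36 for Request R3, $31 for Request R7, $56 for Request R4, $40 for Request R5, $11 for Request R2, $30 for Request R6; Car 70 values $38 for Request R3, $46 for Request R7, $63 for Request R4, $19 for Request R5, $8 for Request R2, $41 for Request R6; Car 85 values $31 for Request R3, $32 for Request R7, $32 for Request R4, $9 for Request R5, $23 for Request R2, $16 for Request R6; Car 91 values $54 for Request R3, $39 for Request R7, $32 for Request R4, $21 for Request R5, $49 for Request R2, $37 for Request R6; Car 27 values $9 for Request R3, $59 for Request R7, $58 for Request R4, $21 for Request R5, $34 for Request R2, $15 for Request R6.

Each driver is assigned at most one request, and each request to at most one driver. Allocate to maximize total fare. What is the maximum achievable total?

Maximum total: $302

Optimal: Car 106→Request R6 ($60), Car 63→Request R5 ($40), Car 70→Request R4 ($63), Car 85→Request R3 ($31), Car 91→Request R2 ($49), Car 27→Request R7 ($59) — total 60+40+63+31+49+59 = $302.
Row-greedy (each driver in turn takes its best remaining request) gives $260, worse by 42.
Next-best assignment: Car 106→Request R6, Car 63→Request R5, Car 70→Request R4, Car 85→Request R2, Car 91→Request R3, Car 27→Request R7 = $299.
Swapping Car 85↔Car 70 (Car 85→Request R4 $32, Car 70→Request R3 $38) loses 24.
No other one-to-one assignment exceeds $302.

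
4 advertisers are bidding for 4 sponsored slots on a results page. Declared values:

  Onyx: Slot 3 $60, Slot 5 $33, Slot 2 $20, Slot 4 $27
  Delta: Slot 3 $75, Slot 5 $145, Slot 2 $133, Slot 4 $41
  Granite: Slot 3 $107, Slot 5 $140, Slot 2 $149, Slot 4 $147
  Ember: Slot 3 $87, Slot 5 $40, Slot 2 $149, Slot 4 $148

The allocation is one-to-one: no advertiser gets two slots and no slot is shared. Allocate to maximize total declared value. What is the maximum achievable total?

Optimal: Onyx→Slot 3 ($60), Delta→Slot 5 ($145), Granite→Slot 2 ($149), Ember→Slot 4 ($148) — total 60+145+149+148 = $502.
Column-greedy (each slot in turn goes to its best remaining advertiser) gives $428, worse by 74.

Max total: $502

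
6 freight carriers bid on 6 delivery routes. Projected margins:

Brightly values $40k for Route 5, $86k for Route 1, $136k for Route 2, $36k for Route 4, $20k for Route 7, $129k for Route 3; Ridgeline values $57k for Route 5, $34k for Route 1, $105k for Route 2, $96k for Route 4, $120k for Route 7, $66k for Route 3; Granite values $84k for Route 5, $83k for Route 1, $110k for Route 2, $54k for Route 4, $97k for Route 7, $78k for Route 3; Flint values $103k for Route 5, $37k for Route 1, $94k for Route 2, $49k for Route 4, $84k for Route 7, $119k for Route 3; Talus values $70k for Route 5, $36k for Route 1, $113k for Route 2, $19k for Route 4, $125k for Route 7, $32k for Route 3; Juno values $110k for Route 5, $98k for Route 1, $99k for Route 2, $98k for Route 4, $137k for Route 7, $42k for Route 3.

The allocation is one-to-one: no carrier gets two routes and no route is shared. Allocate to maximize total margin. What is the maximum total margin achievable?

Optimal: Brightly→Route 2 ($136k), Ridgeline→Route 4 ($96k), Granite→Route 1 ($83k), Flint→Route 3 ($119k), Talus→Route 7 ($125k), Juno→Route 5 ($110k) — total 136+96+83+119+125+110 = $669k.
Max-entry greedy (repeatedly take the single best remaining cell) gives $608k, worse by 61.
Next-best assignment: Brightly→Route 3, Ridgeline→Route 4, Granite→Route 1, Flint→Route 5, Talus→Route 2, Juno→Route 7 = $661k.
Swapping Flint↔Granite (Flint→Route 1 $37k, Granite→Route 3 $78k) loses 87.

Max total: $669k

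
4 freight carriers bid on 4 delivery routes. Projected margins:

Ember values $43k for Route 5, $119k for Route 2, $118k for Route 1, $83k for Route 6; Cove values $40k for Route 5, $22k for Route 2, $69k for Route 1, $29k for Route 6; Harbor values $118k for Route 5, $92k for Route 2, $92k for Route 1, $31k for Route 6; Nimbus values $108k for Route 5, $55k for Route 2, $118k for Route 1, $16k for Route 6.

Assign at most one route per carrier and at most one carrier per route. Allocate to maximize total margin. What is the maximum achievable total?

Max total: $384k

Optimal: Ember→Route 2 ($119k), Cove→Route 6 ($29k), Harbor→Route 5 ($118k), Nimbus→Route 1 ($118k) — total 119+29+118+118 = $384k.
Row-greedy (each carrier in turn takes its best remaining route) gives $322k, worse by 62.
Next-best assignment: Ember→Route 6, Cove→Route 1, Harbor→Route 2, Nimbus→Route 5 = $352k.
No other one-to-one assignment exceeds $384k.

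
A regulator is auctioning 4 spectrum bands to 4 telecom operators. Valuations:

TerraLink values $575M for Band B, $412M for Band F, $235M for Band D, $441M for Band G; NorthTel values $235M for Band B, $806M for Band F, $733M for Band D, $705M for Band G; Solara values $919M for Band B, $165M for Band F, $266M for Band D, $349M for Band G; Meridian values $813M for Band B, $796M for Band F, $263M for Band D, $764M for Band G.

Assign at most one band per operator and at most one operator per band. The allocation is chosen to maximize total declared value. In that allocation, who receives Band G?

TerraLink receives Band G.

Optimal: TerraLink→Band G ($441M), NorthTel→Band D ($733M), Solara→Band B ($919M), Meridian→Band F ($796M) — total 441+733+919+796 = $2889M.
Column-greedy (each band in turn goes to its best remaining operator) gives $2429M, worse by 460.
Next-best assignment: TerraLink→Band F, NorthTel→Band D, Solara→Band B, Meridian→Band G = $2828M.
TerraLink's own top band is Band B ($575M), but forcing TerraLink→Band B and reassigning the rest optimally gives only $2453M — worse by 436.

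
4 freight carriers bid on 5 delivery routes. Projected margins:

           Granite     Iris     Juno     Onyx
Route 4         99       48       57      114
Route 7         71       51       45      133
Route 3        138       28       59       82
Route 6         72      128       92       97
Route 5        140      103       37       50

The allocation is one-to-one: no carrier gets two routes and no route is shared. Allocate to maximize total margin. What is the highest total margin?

Max total: $466k

Optimal: Granite→Route 3 ($138k), Iris→Route 5 ($103k), Juno→Route 6 ($92k), Onyx→Route 7 ($133k) — total 138+103+92+133 = $466k.
Max-entry greedy (repeatedly take the single best remaining cell) gives $460k, worse by 6.
Swapping Onyx↔Granite (Onyx→Route 3 $82k, Granite→Route 7 $71k) loses 118.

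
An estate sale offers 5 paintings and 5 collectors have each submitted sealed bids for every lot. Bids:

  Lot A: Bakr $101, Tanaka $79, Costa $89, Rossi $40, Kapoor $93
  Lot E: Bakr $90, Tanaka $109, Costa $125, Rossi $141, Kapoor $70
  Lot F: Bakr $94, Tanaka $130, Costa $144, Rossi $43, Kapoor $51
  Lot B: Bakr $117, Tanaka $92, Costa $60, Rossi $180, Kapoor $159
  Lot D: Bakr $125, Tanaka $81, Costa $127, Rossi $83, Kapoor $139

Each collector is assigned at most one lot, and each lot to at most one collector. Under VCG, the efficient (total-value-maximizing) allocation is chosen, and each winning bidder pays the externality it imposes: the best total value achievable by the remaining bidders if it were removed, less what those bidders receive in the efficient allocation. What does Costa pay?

Efficient allocation: Bakr→Lot A ($101), Tanaka→Lot F ($130), Costa→Lot E ($125), Rossi→Lot B ($180), Kapoor→Lot D ($139); total welfare W = $675.
Costa receives Lot E at value $125, so the others get W − 125 = $550.
Without Costa: best allocation of the remaining 4 bidders over all 5 lots is Bakr→Lot D ($125), Tanaka→Lot F ($130), Rossi→Lot E ($141), Kapoor→Lot B ($159), total $555.
VCG payment = (others' best without Costa) − (others' welfare with Costa) = 555 − 550 = $5.

Costa pays $5.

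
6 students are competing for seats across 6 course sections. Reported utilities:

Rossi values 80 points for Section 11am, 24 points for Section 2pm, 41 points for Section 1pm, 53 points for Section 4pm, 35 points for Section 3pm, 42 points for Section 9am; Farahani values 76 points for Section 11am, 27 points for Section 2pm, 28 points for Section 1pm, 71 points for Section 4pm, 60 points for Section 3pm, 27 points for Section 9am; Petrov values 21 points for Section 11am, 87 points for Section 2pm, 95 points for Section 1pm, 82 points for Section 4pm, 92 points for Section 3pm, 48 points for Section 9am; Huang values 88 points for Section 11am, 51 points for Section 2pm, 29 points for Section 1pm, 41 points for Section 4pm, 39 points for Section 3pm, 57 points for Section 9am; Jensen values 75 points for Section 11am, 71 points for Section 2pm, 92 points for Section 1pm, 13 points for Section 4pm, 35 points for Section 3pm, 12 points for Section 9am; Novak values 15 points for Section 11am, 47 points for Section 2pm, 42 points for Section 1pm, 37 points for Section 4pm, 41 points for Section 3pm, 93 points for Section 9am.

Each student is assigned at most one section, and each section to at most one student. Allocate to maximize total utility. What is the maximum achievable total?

Maximum total: 479 points

This is a one-to-one assignment (maximum-weight bipartite matching).
Optimal: Rossi→Section 11am (80 points), Farahani→Section 4pm (71 points), Petrov→Section 3pm (92 points), Huang→Section 2pm (51 points), Jensen→Section 1pm (92 points), Novak→Section 9am (93 points) — total 80+71+92+51+92+93 = 479 points.
Max-entry greedy (repeatedly take the single best remaining cell) gives 453 points, worse by 26.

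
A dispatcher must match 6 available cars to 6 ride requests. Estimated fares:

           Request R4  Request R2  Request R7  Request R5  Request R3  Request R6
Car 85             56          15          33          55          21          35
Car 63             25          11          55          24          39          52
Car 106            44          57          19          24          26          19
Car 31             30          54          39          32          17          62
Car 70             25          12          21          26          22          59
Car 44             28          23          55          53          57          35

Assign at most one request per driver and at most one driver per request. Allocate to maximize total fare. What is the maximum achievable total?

Optimal: Car 85→Request R5 ($55), Car 63→Request R7 ($55), Car 106→Request R4 ($44), Car 31→Request R2 ($54), Car 70→Request R6 ($59), Car 44→Request R3 ($57) — total 55+55+44+54+59+57 = $324.
Row-greedy (each driver in turn takes its best remaining request) gives $313, worse by 11.
Swapping Car 63↔Car 106 (Car 63→Request R4 $25, Car 106→Request R7 $19) loses 55.
Every other assignment is strictly worse.

Max total: $324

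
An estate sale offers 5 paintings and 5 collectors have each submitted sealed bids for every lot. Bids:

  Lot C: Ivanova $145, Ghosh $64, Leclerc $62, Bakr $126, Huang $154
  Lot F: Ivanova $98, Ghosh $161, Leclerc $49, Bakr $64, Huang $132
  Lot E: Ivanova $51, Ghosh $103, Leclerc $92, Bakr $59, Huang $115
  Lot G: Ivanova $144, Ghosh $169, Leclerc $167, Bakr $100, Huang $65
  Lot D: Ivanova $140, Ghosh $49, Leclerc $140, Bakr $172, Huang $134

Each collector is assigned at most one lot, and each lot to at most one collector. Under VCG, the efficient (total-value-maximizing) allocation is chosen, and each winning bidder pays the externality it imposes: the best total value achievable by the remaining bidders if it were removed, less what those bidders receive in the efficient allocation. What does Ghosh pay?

Efficient allocation: Ivanova→Lot C ($145), Ghosh→Lot F ($161), Leclerc→Lot G ($167), Bakr→Lot D ($172), Huang→Lot E ($115); total welfare W = $760.
Ghosh receives Lot F at value $161, so the others get W − 161 = $599.
Without Ghosh: best allocation of the remaining 4 bidders over all 5 lots is Ivanova→Lot C ($145), Leclerc→Lot G ($167), Bakr→Lot D ($172), Huang→Lot F ($132), total $616.
VCG payment = (others' best without Ghosh) − (others' welfare with Ghosh) = 616 − 599 = $17.

Ghosh pays $17.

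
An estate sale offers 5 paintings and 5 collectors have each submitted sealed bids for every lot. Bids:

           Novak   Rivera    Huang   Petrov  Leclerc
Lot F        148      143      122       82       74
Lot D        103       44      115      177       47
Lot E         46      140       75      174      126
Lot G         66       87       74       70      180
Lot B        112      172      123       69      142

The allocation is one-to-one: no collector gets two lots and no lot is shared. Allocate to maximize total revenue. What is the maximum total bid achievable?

Max total: $789

Optimal: Novak→Lot F ($148), Rivera→Lot B ($172), Huang→Lot D ($115), Petrov→Lot E ($174), Leclerc→Lot G ($180) — total 148+172+115+174+180 = $789.
Column-greedy (each lot in turn goes to its best remaining collector) gives $768, worse by 21.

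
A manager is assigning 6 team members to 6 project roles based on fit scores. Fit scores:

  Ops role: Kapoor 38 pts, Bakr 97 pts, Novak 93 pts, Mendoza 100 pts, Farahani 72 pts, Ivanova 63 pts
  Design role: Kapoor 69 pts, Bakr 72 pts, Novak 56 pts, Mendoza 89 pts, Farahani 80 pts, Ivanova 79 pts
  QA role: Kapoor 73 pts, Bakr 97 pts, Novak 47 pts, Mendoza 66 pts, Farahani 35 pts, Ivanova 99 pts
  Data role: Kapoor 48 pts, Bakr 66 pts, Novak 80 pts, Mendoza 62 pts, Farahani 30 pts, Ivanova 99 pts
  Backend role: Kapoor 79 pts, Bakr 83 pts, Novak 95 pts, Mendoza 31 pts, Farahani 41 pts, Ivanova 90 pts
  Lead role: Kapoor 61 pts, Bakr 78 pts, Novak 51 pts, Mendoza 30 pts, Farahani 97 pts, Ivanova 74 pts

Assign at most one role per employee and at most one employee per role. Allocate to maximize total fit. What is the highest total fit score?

Optimal: Kapoor→Design role (69 pts), Bakr→QA role (97 pts), Novak→Backend role (95 pts), Mendoza→Ops role (100 pts), Farahani→Lead role (97 pts), Ivanova→Data role (99 pts) — total 69+97+95+100+97+99 = 557 pts.
Row-greedy (each employee in turn takes its best remaining role) gives 541 pts, worse by 16.
Next-best assignment: Kapoor→Backend role, Bakr→QA role, Novak→Ops role, Mendoza→Design role, Farahani→Lead role, Ivanova→Data role = 554 pts.
Swapping Kapoor↔Bakr (Kapoor→QA role 73 pts, Bakr→Design role 72 pts) loses 21.

Max total: 557 pts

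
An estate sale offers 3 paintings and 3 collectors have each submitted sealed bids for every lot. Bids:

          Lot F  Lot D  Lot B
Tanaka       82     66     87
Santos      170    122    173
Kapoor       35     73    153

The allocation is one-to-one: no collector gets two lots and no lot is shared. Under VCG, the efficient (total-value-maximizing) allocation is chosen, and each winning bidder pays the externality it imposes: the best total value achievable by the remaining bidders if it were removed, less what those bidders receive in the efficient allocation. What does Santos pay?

Efficient allocation: Tanaka→Lot D ($66), Santos→Lot F ($170), Kapoor→Lot B ($153); total welfare W = $389.
Santos receives Lot F at value $170, so the others get W − 170 = $219.
Without Santos: best allocation of the remaining 2 bidders over all 3 lots is Tanaka→Lot F ($82), Kapoor→Lot B ($153), total $235.
VCG payment = (others' best without Santos) − (others' welfare with Santos) = 235 − 219 = $16.

Santos pays $16.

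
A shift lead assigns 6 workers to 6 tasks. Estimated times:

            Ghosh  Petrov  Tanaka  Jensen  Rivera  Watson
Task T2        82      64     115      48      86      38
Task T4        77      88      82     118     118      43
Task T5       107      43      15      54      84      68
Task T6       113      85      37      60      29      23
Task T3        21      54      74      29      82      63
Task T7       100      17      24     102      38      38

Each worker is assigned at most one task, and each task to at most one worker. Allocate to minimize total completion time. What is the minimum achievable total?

Optimal: Ghosh→Task T3 (21 min), Petrov→Task T7 (17 min), Tanaka→Task T5 (15 min), Jensen→Task T2 (48 min), Rivera→Task T6 (29 min), Watson→Task T4 (43 min) — total 21+17+15+48+29+43 = 173 min.
Min-entry greedy (repeatedly take the single cheapest remaining cell) gives 242 min, worse by 69.
Next-best assignment: Ghosh→Task T4, Petrov→Task T7, Tanaka→Task T5, Jensen→Task T3, Rivera→Task T6, Watson→Task T2 = 205 min.
Swapping Petrov↔Tanaka (Petrov→Task T5 43 min, Tanaka→Task T7 24 min) adds 35.
Checked against all permutations: 173 min is optimal.

Minimum total: 173 min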